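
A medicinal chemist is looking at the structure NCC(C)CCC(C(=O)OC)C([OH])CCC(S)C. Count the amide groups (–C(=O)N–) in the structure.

Scan the SMILES for the amide motif — none present.
Groups that are present: 1 ester, 1 hydroxyl, 1 primary amine, 1 thiol.

0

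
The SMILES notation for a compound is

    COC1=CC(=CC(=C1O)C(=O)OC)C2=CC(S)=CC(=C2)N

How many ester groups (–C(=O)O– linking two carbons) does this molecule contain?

1

The ester motif appears at heavy-atom position 10 in the SMILES.
Other groups present: 1 ether, 1 hydroxyl, 1 primary amine, 1 thiol.
Ester count: 1.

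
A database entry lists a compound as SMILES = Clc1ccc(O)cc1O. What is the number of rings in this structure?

1

In SMILES, each pair of matching ring-closure digits denotes one ring-closing bond; the number of such bonds equals the number of independent rings.
Ring-closure bonds here: 1.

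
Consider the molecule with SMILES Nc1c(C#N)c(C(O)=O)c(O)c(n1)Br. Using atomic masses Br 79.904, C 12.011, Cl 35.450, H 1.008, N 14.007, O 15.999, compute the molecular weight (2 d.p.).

258.03 g/mol

First, the molecular formula is C7H4BrN3O3 (counting implicit H from valence).
  Br: 1 × 79.904 = 79.904
  C: 7 × 12.011 = 84.077
  H: 4 × 1.008 = 4.032
  N: 3 × 14.007 = 42.021
  O: 3 × 15.999 = 47.997
Sum: 1×79.904 + 7×12.011 + 4×1.008 + 3×14.007 + 3×15.999 = 258.031 → 258.03 g/mol.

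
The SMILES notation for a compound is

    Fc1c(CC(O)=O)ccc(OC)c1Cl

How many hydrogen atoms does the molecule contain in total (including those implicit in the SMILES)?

8

Walk through each heavy atom and fill implicit hydrogens from standard valence (C 4, N 3, O 2, S 2, halogen 1); for lowercase aromatic atoms, an aromatic c carries 1 H when it has two neighbours and 0 H with three, and aromatic n carries 0 H:
  atom 1: F (halogen, monovalent) → 0 H
  atom 2: aromatic c, 3 neighbours → 0 H
  atom 3: aromatic c, 3 neighbours → 0 H
  atom 4: C, bond orders sum to 2 (valence 4) → 2 H
  atom 5: C, bond orders sum to 4 (valence 4) → 0 H
  atom 6: O, bond orders sum to 1 (valence 2) → 1 H
  atom 7: O, bond orders sum to 2 (valence 2) → 0 H
  atom 8: aromatic c, 2 neighbours → 1 H
  atom 9: aromatic c, 2 neighbours → 1 H
  atom 10: aromatic c, 3 neighbours → 0 H
  atom 11: O, bond orders sum to 2 (valence 2) → 0 H
  atom 12: C, bond orders sum to 1 (valence 4) → 3 H
  atom 13: aromatic c, 3 neighbours → 0 H
  atom 14: Cl (halogen, monovalent) → 0 H
Total hydrogens: 8.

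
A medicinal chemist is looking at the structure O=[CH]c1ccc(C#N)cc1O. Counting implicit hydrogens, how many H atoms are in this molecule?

5

Walk through each heavy atom and fill implicit hydrogens from standard valence (C 4, N 3, O 2, S 2, halogen 1); for lowercase aromatic atoms, an aromatic c carries 1 H when it has two neighbours and 0 H with three, and aromatic n carries 0 H:
  atom 1: O, bond orders sum to 2 (valence 2) → 0 H
  atom 2: C with explicit H count 1
  atom 3: aromatic c, 3 neighbours → 0 H
  atom 4: aromatic c, 2 neighbours → 1 H
  atom 5: aromatic c, 2 neighbours → 1 H
  atom 6: aromatic c, 3 neighbours → 0 H
  atom 7: C, bond orders sum to 4 (valence 4) → 0 H
  atom 8: N, bond orders sum to 3 (valence 3) → 0 H
  atom 9: aromatic c, 2 neighbours → 1 H
  atom 10: aromatic c, 3 neighbours → 0 H
  atom 11: O, bond orders sum to 1 (valence 2) → 1 H
Total hydrogens: 5.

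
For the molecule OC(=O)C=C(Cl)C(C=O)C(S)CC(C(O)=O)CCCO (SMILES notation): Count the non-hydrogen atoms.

20

Every atom symbol written in the SMILES (organic subset) is one heavy atom; implicit H are not written.
Heavy atoms by element → C:12, Cl:1, O:6, S:1.
Total: 20.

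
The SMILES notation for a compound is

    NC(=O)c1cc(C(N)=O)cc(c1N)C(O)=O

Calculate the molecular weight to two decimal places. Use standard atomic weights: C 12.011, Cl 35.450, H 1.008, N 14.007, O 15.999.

223.19 g/mol

First, the molecular formula is C9H9N3O4 (counting implicit H from valence).
  C: 9 × 12.011 = 108.099
  H: 9 × 1.008 = 9.072
  N: 3 × 14.007 = 42.021
  O: 4 × 15.999 = 63.996
Sum: 9×12.011 + 9×1.008 + 3×14.007 + 4×15.999 = 223.188 → 223.19 g/mol.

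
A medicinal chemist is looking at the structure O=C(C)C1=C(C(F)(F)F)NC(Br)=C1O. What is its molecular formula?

C7H5BrF3NO2

Walk through each heavy atom and fill implicit hydrogens from standard valence (C 4, N 3, O 2, S 2, halogen 1):
  atom 1: O, bond orders sum to 2 (valence 2) → 0 H
  atom 2: C, bond orders sum to 4 (valence 4) → 0 H
  atom 3: C, bond orders sum to 1 (valence 4) → 3 H
  atom 4: C, bond orders sum to 4 (valence 4) → 0 H
  atom 5: C, bond orders sum to 4 (valence 4) → 0 H
  atom 6: C, bond orders sum to 4 (valence 4) → 0 H
  atom 7: F (halogen, monovalent) → 0 H
  atom 8: F (halogen, monovalent) → 0 H
  atom 9: F (halogen, monovalent) → 0 H
  atom 10: N, bond orders sum to 2 (valence 3) → 1 H
  atom 11: C, bond orders sum to 4 (valence 4) → 0 H
  atom 12: Br (halogen, monovalent) → 0 H
  atom 13: C, bond orders sum to 4 (valence 4) → 0 H
  atom 14: O, bond orders sum to 1 (valence 2) → 1 H
Totals → C:7, H:5, Br:1, F:3, N:1, O:2.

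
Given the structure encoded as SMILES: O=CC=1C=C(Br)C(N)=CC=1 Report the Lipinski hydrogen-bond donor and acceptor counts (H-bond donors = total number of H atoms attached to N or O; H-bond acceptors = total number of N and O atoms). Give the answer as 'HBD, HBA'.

2, 2

Donors: find every N or O and count the H atoms it carries.
  atom 1 (O): bond orders sum to 2 → 0 H
  atom 8 (N): bond orders sum to 1 → 2 H
Lipinski HBD = 2.
Acceptors: N atoms = 1, O atoms = 1 → HBA = 2.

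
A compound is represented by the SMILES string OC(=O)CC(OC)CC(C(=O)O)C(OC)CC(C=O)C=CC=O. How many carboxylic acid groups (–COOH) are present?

2

The carboxylic acid motif appears at heavy-atom positions 2, 10 in the SMILES.
Other groups present: 2 aldehyde, 1 alkene, 2 ether.
Carboxylic acid count: 2.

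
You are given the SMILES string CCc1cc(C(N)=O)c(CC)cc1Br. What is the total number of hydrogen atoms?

Walk through each heavy atom and fill implicit hydrogens from standard valence (C 4, N 3, O 2, S 2, halogen 1); for lowercase aromatic atoms, an aromatic c carries 1 H when it has two neighbours and 0 H with three, and aromatic n carries 0 H:
  atom 1: C, bond orders sum to 1 (valence 4) → 3 H
  atom 2: C, bond orders sum to 2 (valence 4) → 2 H
  atom 3: aromatic c, 3 neighbours → 0 H
  atom 4: aromatic c, 2 neighbours → 1 H
  atom 5: aromatic c, 3 neighbours → 0 H
  atom 6: C, bond orders sum to 4 (valence 4) → 0 H
  atom 7: N, bond orders sum to 1 (valence 3) → 2 H
  atom 8: O, bond orders sum to 2 (valence 2) → 0 H
  atom 9: aromatic c, 3 neighbours → 0 H
  atom 10: C, bond orders sum to 2 (valence 4) → 2 H
  atom 11: C, bond orders sum to 1 (valence 4) → 3 H
  atom 12: aromatic c, 2 neighbours → 1 H
  atom 13: aromatic c, 3 neighbours → 0 H
  atom 14: Br (halogen, monovalent) → 0 H
Total hydrogens: 14.

14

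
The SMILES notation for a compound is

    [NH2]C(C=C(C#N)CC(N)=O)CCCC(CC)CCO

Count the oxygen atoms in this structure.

Scan the SMILES for O atoms (remember two-letter symbols like Cl and Br are single atoms).
Oxygen count: 2.

2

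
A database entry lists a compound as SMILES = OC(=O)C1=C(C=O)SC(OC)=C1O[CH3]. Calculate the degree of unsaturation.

5

Molecular formula: C8H8O5S.
DoU = (2C + 2 + N − H − X) / 2, where X is the halogen count and O/S are ignored.
    = (2·8 + 2 + 0 − 8 − 0) / 2 = 10 / 2 = 5.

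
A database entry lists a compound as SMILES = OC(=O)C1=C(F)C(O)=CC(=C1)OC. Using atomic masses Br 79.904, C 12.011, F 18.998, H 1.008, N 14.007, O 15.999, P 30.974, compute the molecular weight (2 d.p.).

186.14 g/mol

First, the molecular formula is C8H7FO4 (counting implicit H from valence).
  C: 8 × 12.011 = 96.088
  F: 1 × 18.998 = 18.998
  H: 7 × 1.008 = 7.056
  O: 4 × 15.999 = 63.996
Sum: 8×12.011 + 1×18.998 + 7×1.008 + 4×15.999 = 186.138 → 186.14 g/mol.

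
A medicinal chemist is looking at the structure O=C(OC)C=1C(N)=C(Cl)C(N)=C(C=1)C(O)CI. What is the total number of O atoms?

3

Scan the SMILES for O atoms (remember two-letter symbols like Cl and Br are single atoms).
Oxygen count: 3.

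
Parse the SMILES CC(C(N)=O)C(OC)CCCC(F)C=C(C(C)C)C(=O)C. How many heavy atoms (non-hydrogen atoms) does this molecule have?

21

Every atom symbol written in the SMILES (organic subset) is one heavy atom; implicit H are not written.
Heavy atoms by element → C:16, F:1, N:1, O:3.
Total: 21.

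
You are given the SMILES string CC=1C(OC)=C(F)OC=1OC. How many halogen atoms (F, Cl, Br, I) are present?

Halogen atoms appear at heavy-atom position 7 (1×F).
Other groups present: 2 ether.
Halogen count: 1.

1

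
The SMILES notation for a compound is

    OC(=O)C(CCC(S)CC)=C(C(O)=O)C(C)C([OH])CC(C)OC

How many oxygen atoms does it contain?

6

Scan the SMILES for O atoms (remember two-letter symbols like Cl and Br are single atoms).
Oxygen count: 6.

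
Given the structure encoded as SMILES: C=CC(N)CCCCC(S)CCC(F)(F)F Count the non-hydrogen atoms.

Every atom symbol written in the SMILES (organic subset) is one heavy atom; implicit H are not written.
Heavy atoms by element → C:11, F:3, N:1, S:1.
Total: 16.

16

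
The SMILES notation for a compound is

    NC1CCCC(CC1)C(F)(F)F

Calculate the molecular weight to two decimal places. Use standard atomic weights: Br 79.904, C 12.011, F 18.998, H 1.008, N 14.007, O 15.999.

181.20 g/mol

First, the molecular formula is C8H14F3N (counting implicit H from valence).
  C: 8 × 12.011 = 96.088
  F: 3 × 18.998 = 56.994
  H: 14 × 1.008 = 14.112
  N: 1 × 14.007 = 14.007
Sum: 8×12.011 + 3×18.998 + 14×1.008 + 1×14.007 = 181.201 → 181.20 g/mol.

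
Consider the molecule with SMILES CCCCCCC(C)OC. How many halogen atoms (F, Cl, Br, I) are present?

0

Scan the SMILES for the halogen motif — none present.
Groups that are present: 1 ether.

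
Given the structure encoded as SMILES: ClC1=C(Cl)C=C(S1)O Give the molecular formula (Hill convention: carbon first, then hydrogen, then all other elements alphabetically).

C4H2Cl2OS

Walk through each heavy atom and fill implicit hydrogens from standard valence (C 4, N 3, O 2, S 2, halogen 1):
  atom 1: Cl (halogen, monovalent) → 0 H
  atom 2: C, bond orders sum to 4 (valence 4) → 0 H
  atom 3: C, bond orders sum to 4 (valence 4) → 0 H
  atom 4: Cl (halogen, monovalent) → 0 H
  atom 5: C, bond orders sum to 3 (valence 4) → 1 H
  atom 6: C, bond orders sum to 4 (valence 4) → 0 H
  atom 7: S, bond orders sum to 2 (valence 2) → 0 H
  atom 8: O, bond orders sum to 1 (valence 2) → 1 H
Totals → C:4, H:2, Cl:2, O:1, S:1.
In Hill order: C4H2Cl2OS.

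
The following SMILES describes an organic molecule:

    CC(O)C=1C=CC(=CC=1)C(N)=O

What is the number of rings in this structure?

In SMILES, each pair of matching ring-closure digits denotes one ring-closing bond; the number of such bonds equals the number of independent rings.
Ring-closure bonds here: 1.

1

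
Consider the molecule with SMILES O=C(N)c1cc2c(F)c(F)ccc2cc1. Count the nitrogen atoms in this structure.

1

Scan the SMILES for N atoms (remember two-letter symbols like Cl and Br are single atoms).
Nitrogen count: 1.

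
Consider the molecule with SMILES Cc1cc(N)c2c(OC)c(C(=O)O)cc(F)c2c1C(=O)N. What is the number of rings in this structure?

In SMILES, each pair of matching ring-closure digits denotes one ring-closing bond; the number of such bonds equals the number of independent rings.
Ring-closure bonds here: 2.

2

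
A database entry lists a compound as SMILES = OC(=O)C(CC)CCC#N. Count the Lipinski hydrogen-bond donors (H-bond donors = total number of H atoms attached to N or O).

Donors: find every N or O and count the H atoms it carries.
  atom 1 (O): bond orders sum to 1 → 1 H
  atom 3 (O): bond orders sum to 2 → 0 H
  atom 10 (N): bond orders sum to 3 → 0 H
Lipinski HBD = 1.

1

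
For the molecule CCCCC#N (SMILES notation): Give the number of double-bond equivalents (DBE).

2

Degree of unsaturation = (number of rings) + (number of π bonds).
Ring closures in the SMILES: 0.
π bonds: 1 triple bond (each 2 DoU) → 2 DoU from unsaturation.
Total DoU = 0 + 2 = 2.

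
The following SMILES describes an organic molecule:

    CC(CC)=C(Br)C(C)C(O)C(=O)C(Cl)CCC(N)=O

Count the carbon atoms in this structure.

Count every carbon token in the SMILES (each C, including those in ring-closure positions and inside branches).
Carbon count: 13.

13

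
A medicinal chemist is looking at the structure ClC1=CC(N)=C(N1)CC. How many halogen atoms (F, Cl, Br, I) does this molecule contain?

1

Halogen atoms appear at heavy-atom position 1 (1×Cl).
Other groups present: 1 primary amine.
Halogen count: 1.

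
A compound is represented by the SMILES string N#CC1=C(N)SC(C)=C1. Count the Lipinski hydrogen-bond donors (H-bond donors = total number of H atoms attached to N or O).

Donors: find every N or O and count the H atoms it carries.
  atom 1 (N): bond orders sum to 3 → 0 H
  atom 5 (N): bond orders sum to 1 → 2 H
Lipinski HBD = 2.

2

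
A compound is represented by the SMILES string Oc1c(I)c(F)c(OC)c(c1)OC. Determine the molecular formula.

C8H8FIO3

Walk through each heavy atom and fill implicit hydrogens from standard valence (C 4, N 3, O 2, S 2, halogen 1); for lowercase aromatic atoms, an aromatic c carries 1 H when it has two neighbours and 0 H with three, and aromatic n carries 0 H:
  atom 1: O, bond orders sum to 1 (valence 2) → 1 H
  atom 2: aromatic c, 3 neighbours → 0 H
  atom 3: aromatic c, 3 neighbours → 0 H
  atom 4: I (halogen, monovalent) → 0 H
  atom 5: aromatic c, 3 neighbours → 0 H
  atom 6: F (halogen, monovalent) → 0 H
  atom 7: aromatic c, 3 neighbours → 0 H
  atom 8: O, bond orders sum to 2 (valence 2) → 0 H
  atom 9: C, bond orders sum to 1 (valence 4) → 3 H
  atom 10: aromatic c, 3 neighbours → 0 H
  atom 11: aromatic c, 2 neighbours → 1 H
  atom 12: O, bond orders sum to 2 (valence 2) → 0 H
  atom 13: C, bond orders sum to 1 (valence 4) → 3 H
Totals → C:8, H:8, F:1, I:1, O:3.
In Hill order: C8H8FIO3.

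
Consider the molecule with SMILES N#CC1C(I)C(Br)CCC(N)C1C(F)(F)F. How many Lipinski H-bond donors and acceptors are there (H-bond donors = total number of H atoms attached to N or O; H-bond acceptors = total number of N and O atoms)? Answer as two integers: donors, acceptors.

Donors: find every N or O and count the H atoms it carries.
  atom 1 (N): bond orders sum to 3 → 0 H
  atom 11 (N): bond orders sum to 1 → 2 H
Lipinski HBD = 2.
Acceptors: N atoms = 2, O atoms = 0 → HBA = 2.

2, 2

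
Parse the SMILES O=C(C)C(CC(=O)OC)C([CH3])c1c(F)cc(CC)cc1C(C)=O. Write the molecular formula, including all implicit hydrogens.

Walk through each heavy atom and fill implicit hydrogens from standard valence (C 4, N 3, O 2, S 2, halogen 1); for lowercase aromatic atoms, an aromatic c carries 1 H when it has two neighbours and 0 H with three, and aromatic n carries 0 H:
  atom 1: O, bond orders sum to 2 (valence 2) → 0 H
  atom 2: C, bond orders sum to 4 (valence 4) → 0 H
  atom 3: C, bond orders sum to 1 (valence 4) → 3 H
  atom 4: C, bond orders sum to 3 (valence 4) → 1 H
  atom 5: C, bond orders sum to 2 (valence 4) → 2 H
  atom 6: C, bond orders sum to 4 (valence 4) → 0 H
  atom 7: O, bond orders sum to 2 (valence 2) → 0 H
  atom 8: O, bond orders sum to 2 (valence 2) → 0 H
  atom 9: C, bond orders sum to 1 (valence 4) → 3 H
  atom 10: C, bond orders sum to 3 (valence 4) → 1 H
  atom 11: C with explicit H count 3
  atom 12: aromatic c, 3 neighbours → 0 H
  atom 13: aromatic c, 3 neighbours → 0 H
  atom 14: F (halogen, monovalent) → 0 H
  atom 15: aromatic c, 2 neighbours → 1 H
  atom 16: aromatic c, 3 neighbours → 0 H
  atom 17: C, bond orders sum to 2 (valence 4) → 2 H
  atom 18: C, bond orders sum to 1 (valence 4) → 3 H
  atom 19: aromatic c, 2 neighbours → 1 H
  atom 20: aromatic c, 3 neighbours → 0 H
  atom 21: C, bond orders sum to 4 (valence 4) → 0 H
  atom 22: C, bond orders sum to 1 (valence 4) → 3 H
  atom 23: O, bond orders sum to 2 (valence 2) → 0 H
Totals → C:18, H:23, F:1, O:4.

C18H23FO4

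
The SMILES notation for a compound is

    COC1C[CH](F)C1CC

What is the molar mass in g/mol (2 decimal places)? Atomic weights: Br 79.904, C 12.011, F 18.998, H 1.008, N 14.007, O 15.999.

First, the molecular formula is C7H13FO (counting implicit H from valence).
  C: 7 × 12.011 = 84.077
  F: 1 × 18.998 = 18.998
  H: 13 × 1.008 = 13.104
  O: 1 × 15.999 = 15.999
Sum: 7×12.011 + 1×18.998 + 13×1.008 + 1×15.999 = 132.178 → 132.18 g/mol.

132.18 g/mol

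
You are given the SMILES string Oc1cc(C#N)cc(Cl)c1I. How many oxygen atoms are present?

1

Scan the SMILES for O atoms (remember two-letter symbols like Cl and Br are single atoms).
Oxygen count: 1.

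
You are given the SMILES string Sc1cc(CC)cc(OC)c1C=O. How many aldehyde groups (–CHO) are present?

1

The aldehyde motif appears at heavy-atom position 12 in the SMILES.
Other groups present: 1 ether, 1 thiol.
Aldehyde count: 1.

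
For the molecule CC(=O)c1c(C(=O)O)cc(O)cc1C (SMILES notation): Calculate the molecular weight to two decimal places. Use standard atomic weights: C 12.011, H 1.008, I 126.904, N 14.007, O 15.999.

First, the molecular formula is C10H10O4 (counting implicit H from valence).
  C: 10 × 12.011 = 120.110
  H: 10 × 1.008 = 10.080
  O: 4 × 15.999 = 63.996
Sum: 10×12.011 + 10×1.008 + 4×15.999 = 194.186 → 194.19 g/mol.

194.19 g/mol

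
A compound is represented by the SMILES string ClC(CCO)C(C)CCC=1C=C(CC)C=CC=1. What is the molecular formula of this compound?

Walk through each heavy atom and fill implicit hydrogens from standard valence (C 4, N 3, O 2, S 2, halogen 1):
  atom 1: Cl (halogen, monovalent) → 0 H
  atom 2: C, bond orders sum to 3 (valence 4) → 1 H
  atom 3: C, bond orders sum to 2 (valence 4) → 2 H
  atom 4: C, bond orders sum to 2 (valence 4) → 2 H
  atom 5: O, bond orders sum to 1 (valence 2) → 1 H
  atom 6: C, bond orders sum to 3 (valence 4) → 1 H
  atom 7: C, bond orders sum to 1 (valence 4) → 3 H
  atom 8: C, bond orders sum to 2 (valence 4) → 2 H
  atom 9: C, bond orders sum to 2 (valence 4) → 2 H
  atom 10: C, bond orders sum to 4 (valence 4) → 0 H
  atom 11: C, bond orders sum to 3 (valence 4) → 1 H
  atom 12: C, bond orders sum to 4 (valence 4) → 0 H
  atom 13: C, bond orders sum to 2 (valence 4) → 2 H
  atom 14: C, bond orders sum to 1 (valence 4) → 3 H
  atom 15: C, bond orders sum to 3 (valence 4) → 1 H
  atom 16: C, bond orders sum to 3 (valence 4) → 1 H
  atom 17: C, bond orders sum to 3 (valence 4) → 1 H
Totals → C:15, H:23, Cl:1, O:1.

C15H23ClO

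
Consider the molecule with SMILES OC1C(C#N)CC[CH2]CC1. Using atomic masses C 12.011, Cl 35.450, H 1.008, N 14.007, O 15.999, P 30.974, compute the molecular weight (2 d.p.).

139.20 g/mol

First, the molecular formula is C8H13NO (counting implicit H from valence).
  C: 8 × 12.011 = 96.088
  H: 13 × 1.008 = 13.104
  N: 1 × 14.007 = 14.007
  O: 1 × 15.999 = 15.999
Sum: 8×12.011 + 13×1.008 + 1×14.007 + 1×15.999 = 139.198 → 139.20 g/mol.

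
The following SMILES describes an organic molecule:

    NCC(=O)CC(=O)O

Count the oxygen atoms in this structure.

Scan the SMILES for O atoms (remember two-letter symbols like Cl and Br are single atoms).
Oxygen count: 3.

3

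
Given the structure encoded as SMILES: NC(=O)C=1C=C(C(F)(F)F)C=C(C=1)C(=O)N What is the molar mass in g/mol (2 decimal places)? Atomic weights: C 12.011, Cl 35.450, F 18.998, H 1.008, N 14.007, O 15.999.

232.16 g/mol

First, the molecular formula is C9H7F3N2O2 (counting implicit H from valence).
  C: 9 × 12.011 = 108.099
  F: 3 × 18.998 = 56.994
  H: 7 × 1.008 = 7.056
  N: 2 × 14.007 = 28.014
  O: 2 × 15.999 = 31.998
Sum: 9×12.011 + 3×18.998 + 7×1.008 + 2×14.007 + 2×15.999 = 232.161 → 232.16 g/mol.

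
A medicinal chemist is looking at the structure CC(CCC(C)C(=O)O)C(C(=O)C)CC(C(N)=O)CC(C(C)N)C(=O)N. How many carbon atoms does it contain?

18

Count every carbon token in the SMILES (each C, including those in ring-closure positions and inside branches).
Carbon count: 18.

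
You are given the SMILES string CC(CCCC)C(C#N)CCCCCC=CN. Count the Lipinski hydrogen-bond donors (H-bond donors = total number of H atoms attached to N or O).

2

Donors: find every N or O and count the H atoms it carries.
  atom 9 (N): bond orders sum to 3 → 0 H
  atom 17 (N): bond orders sum to 1 → 2 H
Lipinski HBD = 2.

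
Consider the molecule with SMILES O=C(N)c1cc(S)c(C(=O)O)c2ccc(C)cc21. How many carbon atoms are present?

13

Count every carbon token in the SMILES (each C, including those in ring-closure positions and inside branches).
Carbon count: 13.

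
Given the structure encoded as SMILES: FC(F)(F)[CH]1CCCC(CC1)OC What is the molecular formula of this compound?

Walk through each heavy atom and fill implicit hydrogens from standard valence (C 4, N 3, O 2, S 2, halogen 1):
  atom 1: F (halogen, monovalent) → 0 H
  atom 2: C, bond orders sum to 4 (valence 4) → 0 H
  atom 3: F (halogen, monovalent) → 0 H
  atom 4: F (halogen, monovalent) → 0 H
  atom 5: C with explicit H count 1
  atom 6: C, bond orders sum to 2 (valence 4) → 2 H
  atom 7: C, bond orders sum to 2 (valence 4) → 2 H
  atom 8: C, bond orders sum to 2 (valence 4) → 2 H
  atom 9: C, bond orders sum to 3 (valence 4) → 1 H
  atom 10: C, bond orders sum to 2 (valence 4) → 2 H
  atom 11: C, bond orders sum to 2 (valence 4) → 2 H
  atom 12: O, bond orders sum to 2 (valence 2) → 0 H
  atom 13: C, bond orders sum to 1 (valence 4) → 3 H
Totals → C:9, H:15, F:3, O:1.
In Hill order: C9H15F3O.

C9H15F3O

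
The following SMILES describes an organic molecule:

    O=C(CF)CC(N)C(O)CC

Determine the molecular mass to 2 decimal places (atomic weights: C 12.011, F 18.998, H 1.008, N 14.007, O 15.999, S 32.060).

163.19 g/mol

First, the molecular formula is C7H14FNO2 (counting implicit H from valence).
  C: 7 × 12.011 = 84.077
  F: 1 × 18.998 = 18.998
  H: 14 × 1.008 = 14.112
  N: 1 × 14.007 = 14.007
  O: 2 × 15.999 = 31.998
Sum: 7×12.011 + 1×18.998 + 14×1.008 + 1×14.007 + 2×15.999 = 163.192 → 163.19 g/mol.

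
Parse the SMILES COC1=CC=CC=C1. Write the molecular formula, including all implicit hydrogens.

Walk through each heavy atom and fill implicit hydrogens from standard valence (C 4, N 3, O 2, S 2, halogen 1):
  atom 1: C, bond orders sum to 1 (valence 4) → 3 H
  atom 2: O, bond orders sum to 2 (valence 2) → 0 H
  atom 3: C, bond orders sum to 4 (valence 4) → 0 H
  atom 4: C, bond orders sum to 3 (valence 4) → 1 H
  atom 5: C, bond orders sum to 3 (valence 4) → 1 H
  atom 6: C, bond orders sum to 3 (valence 4) → 1 H
  atom 7: C, bond orders sum to 3 (valence 4) → 1 H
  atom 8: C, bond orders sum to 3 (valence 4) → 1 H
Totals → C:7, H:8, O:1.
In Hill order: C7H8O.

C7H8O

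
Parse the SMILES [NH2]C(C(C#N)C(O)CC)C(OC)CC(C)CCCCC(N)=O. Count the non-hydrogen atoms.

22

Every atom symbol written in the SMILES (organic subset) is one heavy atom; implicit H are not written.
Heavy atoms by element → C:16, N:3, O:3.
Total: 22.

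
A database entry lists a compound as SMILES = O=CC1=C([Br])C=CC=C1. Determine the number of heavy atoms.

9

Every atom symbol written in the SMILES (organic subset) is one heavy atom; implicit H are not written.
Heavy atoms by element → Br:1, C:7, O:1.
Total: 9.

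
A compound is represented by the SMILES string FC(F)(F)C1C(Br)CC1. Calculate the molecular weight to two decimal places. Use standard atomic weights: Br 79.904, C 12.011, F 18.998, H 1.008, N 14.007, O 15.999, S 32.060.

First, the molecular formula is C5H6BrF3 (counting implicit H from valence).
  Br: 1 × 79.904 = 79.904
  C: 5 × 12.011 = 60.055
  F: 3 × 18.998 = 56.994
  H: 6 × 1.008 = 6.048
Sum: 1×79.904 + 5×12.011 + 3×18.998 + 6×1.008 = 203.001 → 203.00 g/mol.

203.00 g/mol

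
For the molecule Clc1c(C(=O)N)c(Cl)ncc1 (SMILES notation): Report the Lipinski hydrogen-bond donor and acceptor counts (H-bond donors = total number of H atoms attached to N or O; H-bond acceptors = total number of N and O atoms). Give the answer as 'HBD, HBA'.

Donors: find every N or O and count the H atoms it carries.
  atom 5 (O): bond orders sum to 2 → 0 H
  atom 6 (N): bond orders sum to 1 → 2 H
  atom 9 (N): bond orders sum to 3 → 0 H
Lipinski HBD = 2.
Acceptors: N atoms = 2, O atoms = 1 → HBA = 3.

2, 3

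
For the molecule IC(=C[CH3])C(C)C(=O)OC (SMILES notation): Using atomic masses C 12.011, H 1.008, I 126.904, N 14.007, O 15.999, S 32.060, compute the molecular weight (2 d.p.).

First, the molecular formula is C7H11IO2 (counting implicit H from valence).
  C: 7 × 12.011 = 84.077
  H: 11 × 1.008 = 11.088
  I: 1 × 126.904 = 126.904
  O: 2 × 15.999 = 31.998
Sum: 7×12.011 + 11×1.008 + 1×126.904 + 2×15.999 = 254.067 → 254.07 g/mol.

254.07 g/mol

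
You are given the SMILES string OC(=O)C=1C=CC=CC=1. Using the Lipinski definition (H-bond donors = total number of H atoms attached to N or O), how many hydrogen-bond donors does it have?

Donors: find every N or O and count the H atoms it carries.
  atom 1 (O): bond orders sum to 1 → 1 H
  atom 3 (O): bond orders sum to 2 → 0 H
Lipinski HBD = 1.

1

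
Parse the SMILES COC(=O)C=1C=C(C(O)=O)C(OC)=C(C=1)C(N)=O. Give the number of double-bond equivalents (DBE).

Molecular formula: C11H11NO6.
DoU = (2C + 2 + N − H − X) / 2, where X is the halogen count and O/S are ignored.
    = (2·11 + 2 + 1 − 11 − 0) / 2 = 14 / 2 = 7.

7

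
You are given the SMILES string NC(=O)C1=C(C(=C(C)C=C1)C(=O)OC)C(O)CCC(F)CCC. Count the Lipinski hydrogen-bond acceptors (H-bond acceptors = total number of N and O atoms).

5

N atoms: 1; O atoms: 4.
Lipinski HBA = 1 + 4 = 5.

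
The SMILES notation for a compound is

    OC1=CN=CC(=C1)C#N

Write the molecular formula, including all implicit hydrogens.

C6H4N2O

Walk through each heavy atom and fill implicit hydrogens from standard valence (C 4, N 3, O 2, S 2, halogen 1):
  atom 1: O, bond orders sum to 1 (valence 2) → 1 H
  atom 2: C, bond orders sum to 4 (valence 4) → 0 H
  atom 3: C, bond orders sum to 3 (valence 4) → 1 H
  atom 4: N, bond orders sum to 3 (valence 3) → 0 H
  atom 5: C, bond orders sum to 3 (valence 4) → 1 H
  atom 6: C, bond orders sum to 4 (valence 4) → 0 H
  atom 7: C, bond orders sum to 3 (valence 4) → 1 H
  atom 8: C, bond orders sum to 4 (valence 4) → 0 H
  atom 9: N, bond orders sum to 3 (valence 3) → 0 H
Totals → C:6, H:4, N:2, O:1.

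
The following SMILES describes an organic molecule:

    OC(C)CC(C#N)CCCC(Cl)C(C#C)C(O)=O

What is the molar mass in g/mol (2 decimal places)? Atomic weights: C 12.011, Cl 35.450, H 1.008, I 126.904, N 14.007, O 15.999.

First, the molecular formula is C13H18ClNO3 (counting implicit H from valence).
  C: 13 × 12.011 = 156.143
  Cl: 1 × 35.450 = 35.450
  H: 18 × 1.008 = 18.144
  N: 1 × 14.007 = 14.007
  O: 3 × 15.999 = 47.997
Sum: 13×12.011 + 1×35.450 + 18×1.008 + 1×14.007 + 3×15.999 = 271.741 → 271.74 g/mol.

271.74 g/mol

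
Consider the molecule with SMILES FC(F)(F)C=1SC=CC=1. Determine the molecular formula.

Walk through each heavy atom and fill implicit hydrogens from standard valence (C 4, N 3, O 2, S 2, halogen 1):
  atom 1: F (halogen, monovalent) → 0 H
  atom 2: C, bond orders sum to 4 (valence 4) → 0 H
  atom 3: F (halogen, monovalent) → 0 H
  atom 4: F (halogen, monovalent) → 0 H
  atom 5: C, bond orders sum to 4 (valence 4) → 0 H
  atom 6: S, bond orders sum to 2 (valence 2) → 0 H
  atom 7: C, bond orders sum to 3 (valence 4) → 1 H
  atom 8: C, bond orders sum to 3 (valence 4) → 1 H
  atom 9: C, bond orders sum to 3 (valence 4) → 1 H
Totals → C:5, H:3, F:3, S:1.

C5H3F3S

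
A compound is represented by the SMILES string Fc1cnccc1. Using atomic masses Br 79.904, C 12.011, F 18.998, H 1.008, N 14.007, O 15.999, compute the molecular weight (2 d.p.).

97.09 g/mol

First, the molecular formula is C5H4FN (counting implicit H from valence).
  C: 5 × 12.011 = 60.055
  F: 1 × 18.998 = 18.998
  H: 4 × 1.008 = 4.032
  N: 1 × 14.007 = 14.007
Sum: 5×12.011 + 1×18.998 + 4×1.008 + 1×14.007 = 97.092 → 97.09 g/mol.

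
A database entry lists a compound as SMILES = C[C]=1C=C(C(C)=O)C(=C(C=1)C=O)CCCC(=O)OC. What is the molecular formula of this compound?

Walk through each heavy atom and fill implicit hydrogens from standard valence (C 4, N 3, O 2, S 2, halogen 1):
  atom 1: C, bond orders sum to 1 (valence 4) → 3 H
  atom 2: C with explicit H count 0
  atom 3: C, bond orders sum to 3 (valence 4) → 1 H
  atom 4: C, bond orders sum to 4 (valence 4) → 0 H
  atom 5: C, bond orders sum to 4 (valence 4) → 0 H
  atom 6: C, bond orders sum to 1 (valence 4) → 3 H
  atom 7: O, bond orders sum to 2 (valence 2) → 0 H
  atom 8: C, bond orders sum to 4 (valence 4) → 0 H
  atom 9: C, bond orders sum to 4 (valence 4) → 0 H
  atom 10: C, bond orders sum to 3 (valence 4) → 1 H
  atom 11: C, bond orders sum to 3 (valence 4) → 1 H
  atom 12: O, bond orders sum to 2 (valence 2) → 0 H
  atom 13: C, bond orders sum to 2 (valence 4) → 2 H
  atom 14: C, bond orders sum to 2 (valence 4) → 2 H
  atom 15: C, bond orders sum to 2 (valence 4) → 2 H
  atom 16: C, bond orders sum to 4 (valence 4) → 0 H
  atom 17: O, bond orders sum to 2 (valence 2) → 0 H
  atom 18: O, bond orders sum to 2 (valence 2) → 0 H
  atom 19: C, bond orders sum to 1 (valence 4) → 3 H
Totals → C:15, H:18, O:4.
In Hill order: C15H18O4.

C15H18O4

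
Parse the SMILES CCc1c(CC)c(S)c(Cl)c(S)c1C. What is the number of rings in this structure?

1

In SMILES, each pair of matching ring-closure digits denotes one ring-closing bond; the number of such bonds equals the number of independent rings.
Ring-closure bonds here: 1.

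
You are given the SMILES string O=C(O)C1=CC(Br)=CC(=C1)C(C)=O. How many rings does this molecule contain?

1

In SMILES, each pair of matching ring-closure digits denotes one ring-closing bond; the number of such bonds equals the number of independent rings.
Ring-closure bonds here: 1.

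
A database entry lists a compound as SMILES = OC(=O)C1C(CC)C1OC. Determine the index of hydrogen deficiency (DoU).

2

Degree of unsaturation = (number of rings) + (number of π bonds).
Ring closures in the SMILES: 1.
π bonds: 1 double bond (each 1 DoU) → 1 DoU from unsaturation.
Total DoU = 1 + 1 = 2.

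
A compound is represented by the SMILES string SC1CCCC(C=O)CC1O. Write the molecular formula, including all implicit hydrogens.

C8H14O2S

Walk through each heavy atom and fill implicit hydrogens from standard valence (C 4, N 3, O 2, S 2, halogen 1):
  atom 1: S, bond orders sum to 1 (valence 2) → 1 H
  atom 2: C, bond orders sum to 3 (valence 4) → 1 H
  atom 3: C, bond orders sum to 2 (valence 4) → 2 H
  atom 4: C, bond orders sum to 2 (valence 4) → 2 H
  atom 5: C, bond orders sum to 2 (valence 4) → 2 H
  atom 6: C, bond orders sum to 3 (valence 4) → 1 H
  atom 7: C, bond orders sum to 3 (valence 4) → 1 H
  atom 8: O, bond orders sum to 2 (valence 2) → 0 H
  atom 9: C, bond orders sum to 2 (valence 4) → 2 H
  atom 10: C, bond orders sum to 3 (valence 4) → 1 H
  atom 11: O, bond orders sum to 1 (valence 2) → 1 H
Totals → C:8, H:14, O:2, S:1.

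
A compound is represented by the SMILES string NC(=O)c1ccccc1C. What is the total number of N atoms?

1

Scan the SMILES for N atoms (remember two-letter symbols like Cl and Br are single atoms).
Nitrogen count: 1.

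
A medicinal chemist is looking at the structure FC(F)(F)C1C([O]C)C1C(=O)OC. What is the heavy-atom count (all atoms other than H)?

Every atom symbol written in the SMILES (organic subset) is one heavy atom; implicit H are not written.
Heavy atoms by element → C:7, F:3, O:3.
Total: 13.

13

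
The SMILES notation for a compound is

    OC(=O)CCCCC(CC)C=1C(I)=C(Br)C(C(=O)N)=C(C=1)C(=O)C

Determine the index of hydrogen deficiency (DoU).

7

Molecular formula: C17H21BrINO4.
DoU = (2C + 2 + N − H − X) / 2, where X is the halogen count and O/S are ignored.
    = (2·17 + 2 + 1 − 21 − 2) / 2 = 14 / 2 = 7.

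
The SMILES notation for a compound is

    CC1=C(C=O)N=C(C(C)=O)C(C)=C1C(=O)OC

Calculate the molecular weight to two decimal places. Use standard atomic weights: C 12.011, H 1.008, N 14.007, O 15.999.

First, the molecular formula is C12H13NO4 (counting implicit H from valence).
  C: 12 × 12.011 = 144.132
  H: 13 × 1.008 = 13.104
  N: 1 × 14.007 = 14.007
  O: 4 × 15.999 = 63.996
Sum: 12×12.011 + 13×1.008 + 1×14.007 + 4×15.999 = 235.239 → 235.24 g/mol.

235.24 g/mol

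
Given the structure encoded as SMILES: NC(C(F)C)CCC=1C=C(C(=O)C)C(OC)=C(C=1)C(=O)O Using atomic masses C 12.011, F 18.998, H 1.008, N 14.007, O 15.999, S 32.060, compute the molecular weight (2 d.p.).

First, the molecular formula is C15H20FNO4 (counting implicit H from valence).
  C: 15 × 12.011 = 180.165
  F: 1 × 18.998 = 18.998
  H: 20 × 1.008 = 20.160
  N: 1 × 14.007 = 14.007
  O: 4 × 15.999 = 63.996
Sum: 15×12.011 + 1×18.998 + 20×1.008 + 1×14.007 + 4×15.999 = 297.326 → 297.33 g/mol.

297.33 g/mol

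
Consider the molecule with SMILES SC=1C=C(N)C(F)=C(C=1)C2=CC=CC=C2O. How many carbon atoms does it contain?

Count every carbon token in the SMILES (each C, including those in ring-closure positions and inside branches).
Carbon count: 12.

12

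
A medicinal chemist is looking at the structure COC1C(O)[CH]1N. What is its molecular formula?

Walk through each heavy atom and fill implicit hydrogens from standard valence (C 4, N 3, O 2, S 2, halogen 1):
  atom 1: C, bond orders sum to 1 (valence 4) → 3 H
  atom 2: O, bond orders sum to 2 (valence 2) → 0 H
  atom 3: C, bond orders sum to 3 (valence 4) → 1 H
  atom 4: C, bond orders sum to 3 (valence 4) → 1 H
  atom 5: O, bond orders sum to 1 (valence 2) → 1 H
  atom 6: C with explicit H count 1
  atom 7: N, bond orders sum to 1 (valence 3) → 2 H
Totals → C:4, H:9, N:1, O:2.
In Hill order: C4H9NO2.

C4H9NO2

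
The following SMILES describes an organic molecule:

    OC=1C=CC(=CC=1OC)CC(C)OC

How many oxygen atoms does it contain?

3

Scan the SMILES for O atoms (remember two-letter symbols like Cl and Br are single atoms).
Oxygen count: 3.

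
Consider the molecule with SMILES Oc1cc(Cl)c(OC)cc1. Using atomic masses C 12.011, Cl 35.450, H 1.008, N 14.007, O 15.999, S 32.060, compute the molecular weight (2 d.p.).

158.58 g/mol

First, the molecular formula is C7H7ClO2 (counting implicit H from valence).
  C: 7 × 12.011 = 84.077
  Cl: 1 × 35.450 = 35.450
  H: 7 × 1.008 = 7.056
  O: 2 × 15.999 = 31.998
Sum: 7×12.011 + 1×35.450 + 7×1.008 + 2×15.999 = 158.581 → 158.58 g/mol.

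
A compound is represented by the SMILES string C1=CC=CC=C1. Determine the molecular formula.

Walk through each heavy atom and fill implicit hydrogens from standard valence (C 4, N 3, O 2, S 2, halogen 1):
  atom 1: C, bond orders sum to 3 (valence 4) → 1 H
  atom 2: C, bond orders sum to 3 (valence 4) → 1 H
  atom 3: C, bond orders sum to 3 (valence 4) → 1 H
  atom 4: C, bond orders sum to 3 (valence 4) → 1 H
  atom 5: C, bond orders sum to 3 (valence 4) → 1 H
  atom 6: C, bond orders sum to 3 (valence 4) → 1 H
Totals → C:6, H:6.

C6H6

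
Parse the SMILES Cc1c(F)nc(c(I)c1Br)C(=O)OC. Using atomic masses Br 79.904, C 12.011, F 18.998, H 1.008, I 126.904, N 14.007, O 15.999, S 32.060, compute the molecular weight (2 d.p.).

First, the molecular formula is C8H6BrFINO2 (counting implicit H from valence).
  Br: 1 × 79.904 = 79.904
  C: 8 × 12.011 = 96.088
  F: 1 × 18.998 = 18.998
  H: 6 × 1.008 = 6.048
  I: 1 × 126.904 = 126.904
  N: 1 × 14.007 = 14.007
  O: 2 × 15.999 = 31.998
Sum: 1×79.904 + 8×12.011 + 1×18.998 + 6×1.008 + 1×126.904 + 1×14.007 + 2×15.999 = 373.947 → 373.95 g/mol.

373.95 g/mol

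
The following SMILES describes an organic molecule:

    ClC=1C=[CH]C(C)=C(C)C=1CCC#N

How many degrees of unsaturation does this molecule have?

Degree of unsaturation = (number of rings) + (number of π bonds).
Ring closures in the SMILES: 1.
π bonds: 3 double bonds (each 1 DoU), 1 triple bond (each 2 DoU) → 5 DoU from unsaturation.
Total DoU = 1 + 5 = 6.

6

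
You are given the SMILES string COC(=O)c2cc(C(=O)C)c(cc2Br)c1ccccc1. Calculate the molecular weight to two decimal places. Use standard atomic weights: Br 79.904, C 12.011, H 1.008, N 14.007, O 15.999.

First, the molecular formula is C16H13BrO3 (counting implicit H from valence).
  Br: 1 × 79.904 = 79.904
  C: 16 × 12.011 = 192.176
  H: 13 × 1.008 = 13.104
  O: 3 × 15.999 = 47.997
Sum: 1×79.904 + 16×12.011 + 13×1.008 + 3×15.999 = 333.181 → 333.18 g/mol.

333.18 g/mol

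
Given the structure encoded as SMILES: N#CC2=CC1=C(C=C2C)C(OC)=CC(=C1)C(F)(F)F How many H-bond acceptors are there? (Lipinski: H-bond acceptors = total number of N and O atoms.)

N atoms: 1; O atoms: 1.
Lipinski HBA = 1 + 1 = 2.

2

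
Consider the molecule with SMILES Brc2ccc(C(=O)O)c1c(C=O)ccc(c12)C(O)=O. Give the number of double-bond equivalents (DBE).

Molecular formula: C13H7BrO5.
DoU = (2C + 2 + N − H − X) / 2, where X is the halogen count and O/S are ignored.
    = (2·13 + 2 + 0 − 7 − 1) / 2 = 20 / 2 = 10.

10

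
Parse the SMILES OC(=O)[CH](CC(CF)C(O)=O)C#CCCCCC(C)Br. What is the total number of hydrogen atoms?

Walk through each heavy atom and fill implicit hydrogens from standard valence (C 4, N 3, O 2, S 2, halogen 1):
  atom 1: O, bond orders sum to 1 (valence 2) → 1 H
  atom 2: C, bond orders sum to 4 (valence 4) → 0 H
  atom 3: O, bond orders sum to 2 (valence 2) → 0 H
  atom 4: C with explicit H count 1
  atom 5: C, bond orders sum to 2 (valence 4) → 2 H
  atom 6: C, bond orders sum to 3 (valence 4) → 1 H
  atom 7: C, bond orders sum to 2 (valence 4) → 2 H
  atom 8: F (halogen, monovalent) → 0 H
  atom 9: C, bond orders sum to 4 (valence 4) → 0 H
  atom 10: O, bond orders sum to 1 (valence 2) → 1 H
  atom 11: O, bond orders sum to 2 (valence 2) → 0 H
  atom 12: C, bond orders sum to 4 (valence 4) → 0 H
  atom 13: C, bond orders sum to 4 (valence 4) → 0 H
  atom 14: C, bond orders sum to 2 (valence 4) → 2 H
  atom 15: C, bond orders sum to 2 (valence 4) → 2 H
  atom 16: C, bond orders sum to 2 (valence 4) → 2 H
  atom 17: C, bond orders sum to 2 (valence 4) → 2 H
  atom 18: C, bond orders sum to 3 (valence 4) → 1 H
  atom 19: C, bond orders sum to 1 (valence 4) → 3 H
  atom 20: Br (halogen, monovalent) → 0 H
Total hydrogens: 20.

20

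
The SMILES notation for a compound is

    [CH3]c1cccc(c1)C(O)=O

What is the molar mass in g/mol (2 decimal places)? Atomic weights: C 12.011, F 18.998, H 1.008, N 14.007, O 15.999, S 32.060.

136.15 g/mol

First, the molecular formula is C8H8O2 (counting implicit H from valence).
  C: 8 × 12.011 = 96.088
  H: 8 × 1.008 = 8.064
  O: 2 × 15.999 = 31.998
Sum: 8×12.011 + 8×1.008 + 2×15.999 = 136.150 → 136.15 g/mol.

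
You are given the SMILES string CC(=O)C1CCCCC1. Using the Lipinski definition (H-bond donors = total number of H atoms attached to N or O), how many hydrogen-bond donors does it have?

0

Donors: find every N or O and count the H atoms it carries.
  atom 3 (O): bond orders sum to 2 → 0 H
Lipinski HBD = 0.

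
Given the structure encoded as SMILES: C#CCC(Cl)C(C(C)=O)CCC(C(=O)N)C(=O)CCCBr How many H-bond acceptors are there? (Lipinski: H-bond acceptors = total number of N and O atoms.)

4

N atoms: 1; O atoms: 3.
Lipinski HBA = 1 + 3 = 4.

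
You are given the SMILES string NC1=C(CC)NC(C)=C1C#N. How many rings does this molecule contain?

In SMILES, each pair of matching ring-closure digits denotes one ring-closing bond; the number of such bonds equals the number of independent rings.
Ring-closure bonds here: 1.

1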